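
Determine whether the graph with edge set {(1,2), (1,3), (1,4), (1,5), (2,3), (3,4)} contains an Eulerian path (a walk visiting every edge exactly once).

Step 1: Find the degree of each vertex:
  deg(1) = 4
  deg(2) = 2
  deg(3) = 3
  deg(4) = 2
  deg(5) = 1

Step 2: Count vertices with odd degree:
  Odd-degree vertices: 3, 5 (2 total)

Step 3: Apply Euler's theorem:
  - Eulerian circuit exists iff graph is connected and all vertices have even degree
  - Eulerian path exists iff graph is connected and has 0 or 2 odd-degree vertices

Graph is connected with exactly 2 odd-degree vertices (3, 5).
Eulerian path exists (starting and ending at the odd-degree vertices), but no Eulerian circuit.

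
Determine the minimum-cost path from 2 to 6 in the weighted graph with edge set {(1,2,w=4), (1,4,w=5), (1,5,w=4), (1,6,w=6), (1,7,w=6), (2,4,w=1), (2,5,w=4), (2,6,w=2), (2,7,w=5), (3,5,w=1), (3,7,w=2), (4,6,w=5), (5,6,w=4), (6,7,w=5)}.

Step 1: Build adjacency list with weights:
  1: 2(w=4), 4(w=5), 5(w=4), 6(w=6), 7(w=6)
  2: 1(w=4), 4(w=1), 5(w=4), 6(w=2), 7(w=5)
  3: 5(w=1), 7(w=2)
  4: 1(w=5), 2(w=1), 6(w=5)
  5: 1(w=4), 2(w=4), 3(w=1), 6(w=4)
  6: 1(w=6), 2(w=2), 4(w=5), 5(w=4), 7(w=5)
  7: 1(w=6), 2(w=5), 3(w=2), 6(w=5)

Step 2: Apply Dijkstra's algorithm from vertex 2:
  Visit vertex 2 (distance=0)
    Update dist[1] = 4
    Update dist[4] = 1
    Update dist[5] = 4
    Update dist[6] = 2
    Update dist[7] = 5
  Visit vertex 4 (distance=1)
  Visit vertex 6 (distance=2)

Step 3: Shortest path: 2 -> 6
Total weight: 2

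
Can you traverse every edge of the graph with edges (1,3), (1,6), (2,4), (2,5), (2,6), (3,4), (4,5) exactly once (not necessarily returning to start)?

Step 1: Find the degree of each vertex:
  deg(1) = 2
  deg(2) = 3
  deg(3) = 2
  deg(4) = 3
  deg(5) = 2
  deg(6) = 2

Step 2: Count vertices with odd degree:
  Odd-degree vertices: 2, 4 (2 total)

Step 3: Apply Euler's theorem:
  - Eulerian circuit exists iff graph is connected and all vertices have even degree
  - Eulerian path exists iff graph is connected and has 0 or 2 odd-degree vertices

Graph is connected with exactly 2 odd-degree vertices (2, 4).
Eulerian path exists (starting and ending at the odd-degree vertices), but no Eulerian circuit.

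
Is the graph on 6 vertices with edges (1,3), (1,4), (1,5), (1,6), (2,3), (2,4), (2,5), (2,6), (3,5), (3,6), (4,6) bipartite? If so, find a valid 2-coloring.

Step 1: Attempt 2-coloring using BFS:
  Start at vertex 1, assign color 0
  Color vertex 3 with color 1 (neighbor of 1)
  Color vertex 4 with color 1 (neighbor of 1)
  Color vertex 5 with color 1 (neighbor of 1)
  Color vertex 6 with color 1 (neighbor of 1)
  Color vertex 2 with color 0 (neighbor of 3)

Step 2: Conflict found! Vertices 3 and 5 are adjacent but have the same color.
This means the graph contains an odd cycle.

The graph is NOT bipartite.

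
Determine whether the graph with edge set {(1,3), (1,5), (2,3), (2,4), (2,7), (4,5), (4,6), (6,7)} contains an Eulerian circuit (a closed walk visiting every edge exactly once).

Step 1: Find the degree of each vertex:
  deg(1) = 2
  deg(2) = 3
  deg(3) = 2
  deg(4) = 3
  deg(5) = 2
  deg(6) = 2
  deg(7) = 2

Step 2: Count vertices with odd degree:
  Odd-degree vertices: 2, 4 (2 total)

Step 3: Apply Euler's theorem:
  - Eulerian circuit exists iff graph is connected and all vertices have even degree
  - Eulerian path exists iff graph is connected and has 0 or 2 odd-degree vertices

Graph is connected with exactly 2 odd-degree vertices (2, 4).
Eulerian path exists (starting and ending at the odd-degree vertices), but no Eulerian circuit.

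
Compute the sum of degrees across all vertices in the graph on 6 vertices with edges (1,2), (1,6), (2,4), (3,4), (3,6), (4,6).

Step 1: Count edges incident to each vertex:
  deg(1) = 2 (neighbors: 2, 6)
  deg(2) = 2 (neighbors: 1, 4)
  deg(3) = 2 (neighbors: 4, 6)
  deg(4) = 3 (neighbors: 2, 3, 6)
  deg(5) = 0 (neighbors: none)
  deg(6) = 3 (neighbors: 1, 3, 4)

Step 2: Sum all degrees:
  2 + 2 + 2 + 3 + 0 + 3 = 12

Verification: sum of degrees = 2 * |E| = 2 * 6 = 12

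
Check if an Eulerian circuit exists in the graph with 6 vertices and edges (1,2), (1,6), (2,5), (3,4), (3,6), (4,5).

Step 1: Find the degree of each vertex:
  deg(1) = 2
  deg(2) = 2
  deg(3) = 2
  deg(4) = 2
  deg(5) = 2
  deg(6) = 2

Step 2: Count vertices with odd degree:
  All vertices have even degree (0 odd-degree vertices)

Step 3: Apply Euler's theorem:
  - Eulerian circuit exists iff graph is connected and all vertices have even degree
  - Eulerian path exists iff graph is connected and has 0 or 2 odd-degree vertices

Graph is connected with 0 odd-degree vertices.
Both Eulerian circuit and Eulerian path exist.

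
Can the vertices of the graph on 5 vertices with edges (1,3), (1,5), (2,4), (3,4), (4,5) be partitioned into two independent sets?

Step 1: Attempt 2-coloring using BFS:
  Start at vertex 1, assign color 0
  Color vertex 3 with color 1 (neighbor of 1)
  Color vertex 5 with color 1 (neighbor of 1)
  Color vertex 4 with color 0 (neighbor of 3)
  Color vertex 2 with color 1 (neighbor of 4)

Step 2: 2-coloring succeeded. No conflicts found.
  Set A (color 0): {1, 4}
  Set B (color 1): {2, 3, 5}

The graph is bipartite with partition {1, 4}, {2, 3, 5}.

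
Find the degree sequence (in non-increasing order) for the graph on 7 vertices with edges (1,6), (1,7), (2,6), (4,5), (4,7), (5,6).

Step 1: Count edges incident to each vertex:
  deg(1) = 2 (neighbors: 6, 7)
  deg(2) = 1 (neighbors: 6)
  deg(3) = 0 (neighbors: none)
  deg(4) = 2 (neighbors: 5, 7)
  deg(5) = 2 (neighbors: 4, 6)
  deg(6) = 3 (neighbors: 1, 2, 5)
  deg(7) = 2 (neighbors: 1, 4)

Step 2: Sort degrees in non-increasing order:
  Degrees: [2, 1, 0, 2, 2, 3, 2] -> sorted: [3, 2, 2, 2, 2, 1, 0]

Degree sequence: [3, 2, 2, 2, 2, 1, 0]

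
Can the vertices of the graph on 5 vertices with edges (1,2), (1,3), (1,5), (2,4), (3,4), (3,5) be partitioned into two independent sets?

Step 1: Attempt 2-coloring using BFS:
  Start at vertex 1, assign color 0
  Color vertex 2 with color 1 (neighbor of 1)
  Color vertex 3 with color 1 (neighbor of 1)
  Color vertex 5 with color 1 (neighbor of 1)
  Color vertex 4 with color 0 (neighbor of 2)

Step 2: Conflict found! Vertices 3 and 5 are adjacent but have the same color.
This means the graph contains an odd cycle.

The graph is NOT bipartite.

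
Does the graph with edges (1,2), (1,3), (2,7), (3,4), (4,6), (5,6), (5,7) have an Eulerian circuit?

Step 1: Find the degree of each vertex:
  deg(1) = 2
  deg(2) = 2
  deg(3) = 2
  deg(4) = 2
  deg(5) = 2
  deg(6) = 2
  deg(7) = 2

Step 2: Count vertices with odd degree:
  All vertices have even degree (0 odd-degree vertices)

Step 3: Apply Euler's theorem:
  - Eulerian circuit exists iff graph is connected and all vertices have even degree
  - Eulerian path exists iff graph is connected and has 0 or 2 odd-degree vertices

Graph is connected with 0 odd-degree vertices.
Both Eulerian circuit and Eulerian path exist.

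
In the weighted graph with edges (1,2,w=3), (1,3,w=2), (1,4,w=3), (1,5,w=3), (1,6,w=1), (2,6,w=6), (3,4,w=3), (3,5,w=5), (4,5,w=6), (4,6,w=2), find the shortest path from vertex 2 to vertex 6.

Step 1: Build adjacency list with weights:
  1: 2(w=3), 3(w=2), 4(w=3), 5(w=3), 6(w=1)
  2: 1(w=3), 6(w=6)
  3: 1(w=2), 4(w=3), 5(w=5)
  4: 1(w=3), 3(w=3), 5(w=6), 6(w=2)
  5: 1(w=3), 3(w=5), 4(w=6)
  6: 1(w=1), 2(w=6), 4(w=2)

Step 2: Apply Dijkstra's algorithm from vertex 2:
  Visit vertex 2 (distance=0)
    Update dist[1] = 3
    Update dist[6] = 6
  Visit vertex 1 (distance=3)
    Update dist[3] = 5
    Update dist[4] = 6
    Update dist[5] = 6
    Update dist[6] = 4
  Visit vertex 6 (distance=4)

Step 3: Shortest path: 2 -> 1 -> 6
Total weight: 3 + 1 = 4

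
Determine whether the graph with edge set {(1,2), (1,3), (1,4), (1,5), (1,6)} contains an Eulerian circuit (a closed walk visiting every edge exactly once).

Step 1: Find the degree of each vertex:
  deg(1) = 5
  deg(2) = 1
  deg(3) = 1
  deg(4) = 1
  deg(5) = 1
  deg(6) = 1

Step 2: Count vertices with odd degree:
  Odd-degree vertices: 1, 2, 3, 4, 5, 6 (6 total)

Step 3: Apply Euler's theorem:
  - Eulerian circuit exists iff graph is connected and all vertices have even degree
  - Eulerian path exists iff graph is connected and has 0 or 2 odd-degree vertices

Graph has 6 odd-degree vertices (need 0 or 2).
Neither Eulerian path nor Eulerian circuit exists.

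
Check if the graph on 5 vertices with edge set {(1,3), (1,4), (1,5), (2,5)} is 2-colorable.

Step 1: Attempt 2-coloring using BFS:
  Start at vertex 1, assign color 0
  Color vertex 3 with color 1 (neighbor of 1)
  Color vertex 4 with color 1 (neighbor of 1)
  Color vertex 5 with color 1 (neighbor of 1)
  Color vertex 2 with color 0 (neighbor of 5)

Step 2: 2-coloring succeeded. No conflicts found.
  Set A (color 0): {1, 2}
  Set B (color 1): {3, 4, 5}

The graph is bipartite with partition {1, 2}, {3, 4, 5}.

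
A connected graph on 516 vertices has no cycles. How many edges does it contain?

A tree on n vertices always has exactly n - 1 edges.
For n = 516: edges = 516 - 1 = 515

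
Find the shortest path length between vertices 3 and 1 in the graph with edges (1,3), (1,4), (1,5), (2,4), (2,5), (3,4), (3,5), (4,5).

Step 1: Build adjacency list:
  1: 3, 4, 5
  2: 4, 5
  3: 1, 4, 5
  4: 1, 2, 3, 5
  5: 1, 2, 3, 4

Step 2: BFS from vertex 3 to find shortest path to 1:
  vertex 1 reached at distance 1

Step 3: Shortest path: 3 -> 1
Path length: 1 edge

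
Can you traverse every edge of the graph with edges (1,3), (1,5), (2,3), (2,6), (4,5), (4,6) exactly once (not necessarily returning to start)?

Step 1: Find the degree of each vertex:
  deg(1) = 2
  deg(2) = 2
  deg(3) = 2
  deg(4) = 2
  deg(5) = 2
  deg(6) = 2

Step 2: Count vertices with odd degree:
  All vertices have even degree (0 odd-degree vertices)

Step 3: Apply Euler's theorem:
  - Eulerian circuit exists iff graph is connected and all vertices have even degree
  - Eulerian path exists iff graph is connected and has 0 or 2 odd-degree vertices

Graph is connected with 0 odd-degree vertices.
Both Eulerian circuit and Eulerian path exist.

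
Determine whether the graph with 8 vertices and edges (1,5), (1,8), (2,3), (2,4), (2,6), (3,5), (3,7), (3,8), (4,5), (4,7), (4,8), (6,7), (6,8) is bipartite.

Step 1: Attempt 2-coloring using BFS:
  Start at vertex 1, assign color 0
  Color vertex 5 with color 1 (neighbor of 1)
  Color vertex 8 with color 1 (neighbor of 1)
  Color vertex 3 with color 0 (neighbor of 5)
  Color vertex 4 with color 0 (neighbor of 5)
  Color vertex 6 with color 0 (neighbor of 8)
  Color vertex 2 with color 1 (neighbor of 3)
  Color vertex 7 with color 1 (neighbor of 3)

Step 2: 2-coloring succeeded. No conflicts found.
  Set A (color 0): {1, 3, 4, 6}
  Set B (color 1): {2, 5, 7, 8}

The graph is bipartite with partition {1, 3, 4, 6}, {2, 5, 7, 8}.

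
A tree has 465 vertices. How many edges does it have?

A tree on n vertices always has exactly n - 1 edges.
For n = 465: edges = 465 - 1 = 464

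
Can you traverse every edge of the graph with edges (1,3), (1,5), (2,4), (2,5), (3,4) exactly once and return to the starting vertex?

Step 1: Find the degree of each vertex:
  deg(1) = 2
  deg(2) = 2
  deg(3) = 2
  deg(4) = 2
  deg(5) = 2

Step 2: Count vertices with odd degree:
  All vertices have even degree (0 odd-degree vertices)

Step 3: Apply Euler's theorem:
  - Eulerian circuit exists iff graph is connected and all vertices have even degree
  - Eulerian path exists iff graph is connected and has 0 or 2 odd-degree vertices

Graph is connected with 0 odd-degree vertices.
Both Eulerian circuit and Eulerian path exist.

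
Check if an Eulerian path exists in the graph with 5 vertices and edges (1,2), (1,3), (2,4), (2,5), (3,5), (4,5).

Step 1: Find the degree of each vertex:
  deg(1) = 2
  deg(2) = 3
  deg(3) = 2
  deg(4) = 2
  deg(5) = 3

Step 2: Count vertices with odd degree:
  Odd-degree vertices: 2, 5 (2 total)

Step 3: Apply Euler's theorem:
  - Eulerian circuit exists iff graph is connected and all vertices have even degree
  - Eulerian path exists iff graph is connected and has 0 or 2 odd-degree vertices

Graph is connected with exactly 2 odd-degree vertices (2, 5).
Eulerian path exists (starting and ending at the odd-degree vertices), but no Eulerian circuit.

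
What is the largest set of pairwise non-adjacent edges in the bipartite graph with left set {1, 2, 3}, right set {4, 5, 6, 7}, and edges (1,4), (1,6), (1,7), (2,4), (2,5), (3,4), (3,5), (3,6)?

Step 1: List the neighbors of each left vertex:
  1: 4, 6, 7
  2: 4, 5
  3: 4, 5, 6

Step 2: Greedily match left vertices, then look for augmenting paths:
  Match 1 -- 4
  Match 2 -- 5
  Match 3 -- 6
  No augmenting path remains.

Step 3: Verify this is maximum:
  Matching size 3 = min(|L|, |R|) = min(3, 4), which is an upper bound, so this matching is maximum.

Maximum matching: {(1,4), (2,5), (3,6)}
Size: 3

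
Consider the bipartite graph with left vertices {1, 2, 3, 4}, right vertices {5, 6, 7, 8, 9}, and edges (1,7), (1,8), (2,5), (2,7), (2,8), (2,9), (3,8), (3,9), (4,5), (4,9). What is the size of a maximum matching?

Step 1: List the neighbors of each left vertex:
  1: 7, 8
  2: 5, 7, 8, 9
  3: 8, 9
  4: 5, 9

Step 2: Greedily match left vertices, then look for augmenting paths:
  Match 1 -- 7
  Match 2 -- 5
  Match 3 -- 8
  Match 4 -- 9
  No augmenting path remains.

Step 3: Verify this is maximum:
  Matching size 4 = min(|L|, |R|) = min(4, 5), which is an upper bound, so this matching is maximum.

Maximum matching: {(1,7), (2,5), (3,8), (4,9)}
Size: 4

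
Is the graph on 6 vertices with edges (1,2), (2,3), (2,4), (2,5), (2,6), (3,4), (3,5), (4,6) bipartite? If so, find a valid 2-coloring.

Step 1: Attempt 2-coloring using BFS:
  Start at vertex 1, assign color 0
  Color vertex 2 with color 1 (neighbor of 1)
  Color vertex 3 with color 0 (neighbor of 2)
  Color vertex 4 with color 0 (neighbor of 2)
  Color vertex 5 with color 0 (neighbor of 2)
  Color vertex 6 with color 0 (neighbor of 2)

Step 2: Conflict found! Vertices 3 and 4 are adjacent but have the same color.
This means the graph contains an odd cycle.

The graph is NOT bipartite.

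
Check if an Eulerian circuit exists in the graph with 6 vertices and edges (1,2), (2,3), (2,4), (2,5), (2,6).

Step 1: Find the degree of each vertex:
  deg(1) = 1
  deg(2) = 5
  deg(3) = 1
  deg(4) = 1
  deg(5) = 1
  deg(6) = 1

Step 2: Count vertices with odd degree:
  Odd-degree vertices: 1, 2, 3, 4, 5, 6 (6 total)

Step 3: Apply Euler's theorem:
  - Eulerian circuit exists iff graph is connected and all vertices have even degree
  - Eulerian path exists iff graph is connected and has 0 or 2 odd-degree vertices

Graph has 6 odd-degree vertices (need 0 or 2).
Neither Eulerian path nor Eulerian circuit exists.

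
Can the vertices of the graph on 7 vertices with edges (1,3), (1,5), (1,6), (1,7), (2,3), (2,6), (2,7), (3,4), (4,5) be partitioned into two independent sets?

Step 1: Attempt 2-coloring using BFS:
  Start at vertex 1, assign color 0
  Color vertex 3 with color 1 (neighbor of 1)
  Color vertex 5 with color 1 (neighbor of 1)
  Color vertex 6 with color 1 (neighbor of 1)
  Color vertex 7 with color 1 (neighbor of 1)
  Color vertex 2 with color 0 (neighbor of 3)
  Color vertex 4 with color 0 (neighbor of 3)

Step 2: 2-coloring succeeded. No conflicts found.
  Set A (color 0): {1, 2, 4}
  Set B (color 1): {3, 5, 6, 7}

The graph is bipartite with partition {1, 2, 4}, {3, 5, 6, 7}.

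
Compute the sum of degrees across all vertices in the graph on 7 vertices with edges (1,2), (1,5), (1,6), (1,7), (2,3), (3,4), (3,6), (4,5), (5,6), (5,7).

Step 1: Count edges incident to each vertex:
  deg(1) = 4 (neighbors: 2, 5, 6, 7)
  deg(2) = 2 (neighbors: 1, 3)
  deg(3) = 3 (neighbors: 2, 4, 6)
  deg(4) = 2 (neighbors: 3, 5)
  deg(5) = 4 (neighbors: 1, 4, 6, 7)
  deg(6) = 3 (neighbors: 1, 3, 5)
  deg(7) = 2 (neighbors: 1, 5)

Step 2: Sum all degrees:
  4 + 2 + 3 + 2 + 4 + 3 + 2 = 20

Verification: sum of degrees = 2 * |E| = 2 * 10 = 20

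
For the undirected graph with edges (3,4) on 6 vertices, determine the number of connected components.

Step 1: Build adjacency list from edges:
  1: (none)
  2: (none)
  3: 4
  4: 3
  5: (none)
  6: (none)

Step 2: Run BFS/DFS from vertex 1:
  Visited: {1}
  Reached 1 of 6 vertices

Step 3: Only 1 of 6 vertices reached. Graph is disconnected.
Connected components: {1}, {2}, {3, 4}, {5}, {6}
Number of connected components: 5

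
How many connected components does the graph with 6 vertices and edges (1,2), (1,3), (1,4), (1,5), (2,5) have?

Step 1: Build adjacency list from edges:
  1: 2, 3, 4, 5
  2: 1, 5
  3: 1
  4: 1
  5: 1, 2
  6: (none)

Step 2: Run BFS/DFS from vertex 1:
  Visited: {1, 2, 3, 4, 5}
  Reached 5 of 6 vertices

Step 3: Only 5 of 6 vertices reached. Graph is disconnected.
Connected components: {1, 2, 3, 4, 5}, {6}
Number of connected components: 2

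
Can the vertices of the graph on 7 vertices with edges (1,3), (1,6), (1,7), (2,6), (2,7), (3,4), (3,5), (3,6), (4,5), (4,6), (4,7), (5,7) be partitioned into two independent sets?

Step 1: Attempt 2-coloring using BFS:
  Start at vertex 1, assign color 0
  Color vertex 3 with color 1 (neighbor of 1)
  Color vertex 6 with color 1 (neighbor of 1)
  Color vertex 7 with color 1 (neighbor of 1)
  Color vertex 4 with color 0 (neighbor of 3)
  Color vertex 5 with color 0 (neighbor of 3)

Step 2: Conflict found! Vertices 3 and 6 are adjacent but have the same color.
This means the graph contains an odd cycle.

The graph is NOT bipartite.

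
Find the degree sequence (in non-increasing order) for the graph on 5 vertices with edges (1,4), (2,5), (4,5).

Step 1: Count edges incident to each vertex:
  deg(1) = 1 (neighbors: 4)
  deg(2) = 1 (neighbors: 5)
  deg(3) = 0 (neighbors: none)
  deg(4) = 2 (neighbors: 1, 5)
  deg(5) = 2 (neighbors: 2, 4)

Step 2: Sort degrees in non-increasing order:
  Degrees: [1, 1, 0, 2, 2] -> sorted: [2, 2, 1, 1, 0]

Degree sequence: [2, 2, 1, 1, 0]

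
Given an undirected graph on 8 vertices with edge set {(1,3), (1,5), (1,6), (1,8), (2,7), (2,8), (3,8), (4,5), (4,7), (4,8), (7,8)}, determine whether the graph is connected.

Step 1: Build adjacency list from edges:
  1: 3, 5, 6, 8
  2: 7, 8
  3: 1, 8
  4: 5, 7, 8
  5: 1, 4
  6: 1
  7: 2, 4, 8
  8: 1, 2, 3, 4, 7

Step 2: Run BFS/DFS from vertex 1:
  Visited: {1, 3, 5, 6, 8, 4, 2, 7}
  Reached 8 of 8 vertices

Step 3: All 8 vertices reached from vertex 1, so the graph is connected.
Answer: Yes, the graph is connected.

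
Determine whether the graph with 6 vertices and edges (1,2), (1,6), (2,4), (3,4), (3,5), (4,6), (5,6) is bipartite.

Step 1: Attempt 2-coloring using BFS:
  Start at vertex 1, assign color 0
  Color vertex 2 with color 1 (neighbor of 1)
  Color vertex 6 with color 1 (neighbor of 1)
  Color vertex 4 with color 0 (neighbor of 2)
  Color vertex 5 with color 0 (neighbor of 6)
  Color vertex 3 with color 1 (neighbor of 4)

Step 2: 2-coloring succeeded. No conflicts found.
  Set A (color 0): {1, 4, 5}
  Set B (color 1): {2, 3, 6}

The graph is bipartite with partition {1, 4, 5}, {2, 3, 6}.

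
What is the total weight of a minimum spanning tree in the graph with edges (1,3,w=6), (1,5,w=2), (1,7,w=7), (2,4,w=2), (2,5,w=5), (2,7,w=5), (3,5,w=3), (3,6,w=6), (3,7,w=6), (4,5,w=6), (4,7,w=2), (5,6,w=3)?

Apply Kruskal's algorithm (sort edges by weight, add if no cycle):

Sorted edges by weight:
  (1,5) w=2
  (2,4) w=2
  (4,7) w=2
  (3,5) w=3
  (5,6) w=3
  (2,5) w=5
  (2,7) w=5
  (1,3) w=6
  (3,7) w=6
  (3,6) w=6
  (4,5) w=6
  (1,7) w=7

Add edge (1,5) w=2 -- no cycle. Running total: 2
Add edge (2,4) w=2 -- no cycle. Running total: 4
Add edge (4,7) w=2 -- no cycle. Running total: 6
Add edge (3,5) w=3 -- no cycle. Running total: 9
Add edge (5,6) w=3 -- no cycle. Running total: 12
Add edge (2,5) w=5 -- no cycle. Running total: 17

MST edges: (1,5,w=2), (2,4,w=2), (4,7,w=2), (3,5,w=3), (5,6,w=3), (2,5,w=5)
Total MST weight: 2 + 2 + 2 + 3 + 3 + 5 = 17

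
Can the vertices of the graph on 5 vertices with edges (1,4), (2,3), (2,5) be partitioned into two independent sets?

Step 1: Attempt 2-coloring using BFS:
  Start at vertex 1, assign color 0
  Color vertex 4 with color 1 (neighbor of 1)
  Start new component at vertex 2, assign color 0
  Color vertex 3 with color 1 (neighbor of 2)
  Color vertex 5 with color 1 (neighbor of 2)

Step 2: 2-coloring succeeded. No conflicts found.
  Set A (color 0): {1, 2}
  Set B (color 1): {3, 4, 5}

The graph is bipartite with partition {1, 2}, {3, 4, 5}.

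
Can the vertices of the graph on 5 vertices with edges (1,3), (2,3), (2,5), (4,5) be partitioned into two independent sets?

Step 1: Attempt 2-coloring using BFS:
  Start at vertex 1, assign color 0
  Color vertex 3 with color 1 (neighbor of 1)
  Color vertex 2 with color 0 (neighbor of 3)
  Color vertex 5 with color 1 (neighbor of 2)
  Color vertex 4 with color 0 (neighbor of 5)

Step 2: 2-coloring succeeded. No conflicts found.
  Set A (color 0): {1, 2, 4}
  Set B (color 1): {3, 5}

The graph is bipartite with partition {1, 2, 4}, {3, 5}.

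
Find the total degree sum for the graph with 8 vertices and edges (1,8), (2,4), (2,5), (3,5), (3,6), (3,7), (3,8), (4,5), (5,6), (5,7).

Step 1: Count edges incident to each vertex:
  deg(1) = 1 (neighbors: 8)
  deg(2) = 2 (neighbors: 4, 5)
  deg(3) = 4 (neighbors: 5, 6, 7, 8)
  deg(4) = 2 (neighbors: 2, 5)
  deg(5) = 5 (neighbors: 2, 3, 4, 6, 7)
  deg(6) = 2 (neighbors: 3, 5)
  deg(7) = 2 (neighbors: 3, 5)
  deg(8) = 2 (neighbors: 1, 3)

Step 2: Sum all degrees:
  1 + 2 + 4 + 2 + 5 + 2 + 2 + 2 = 20

Verification: sum of degrees = 2 * |E| = 2 * 10 = 20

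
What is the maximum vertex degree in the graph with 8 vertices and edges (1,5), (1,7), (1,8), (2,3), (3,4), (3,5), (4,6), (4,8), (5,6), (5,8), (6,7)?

Step 1: Count edges incident to each vertex:
  deg(1) = 3 (neighbors: 5, 7, 8)
  deg(2) = 1 (neighbors: 3)
  deg(3) = 3 (neighbors: 2, 4, 5)
  deg(4) = 3 (neighbors: 3, 6, 8)
  deg(5) = 4 (neighbors: 1, 3, 6, 8)
  deg(6) = 3 (neighbors: 4, 5, 7)
  deg(7) = 2 (neighbors: 1, 6)
  deg(8) = 3 (neighbors: 1, 4, 5)

Step 2: Find maximum:
  max(3, 1, 3, 3, 4, 3, 2, 3) = 4 (vertex 5)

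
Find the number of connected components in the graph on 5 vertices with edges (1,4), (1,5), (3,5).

Step 1: Build adjacency list from edges:
  1: 4, 5
  2: (none)
  3: 5
  4: 1
  5: 1, 3

Step 2: Run BFS/DFS from vertex 1:
  Visited: {1, 4, 5, 3}
  Reached 4 of 5 vertices

Step 3: Only 4 of 5 vertices reached. Graph is disconnected.
Connected components: {1, 3, 4, 5}, {2}
Number of connected components: 2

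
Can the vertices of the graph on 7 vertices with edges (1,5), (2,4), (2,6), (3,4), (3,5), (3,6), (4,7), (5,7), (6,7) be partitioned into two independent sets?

Step 1: Attempt 2-coloring using BFS:
  Start at vertex 1, assign color 0
  Color vertex 5 with color 1 (neighbor of 1)
  Color vertex 3 with color 0 (neighbor of 5)
  Color vertex 7 with color 0 (neighbor of 5)
  Color vertex 4 with color 1 (neighbor of 3)
  Color vertex 6 with color 1 (neighbor of 3)
  Color vertex 2 with color 0 (neighbor of 4)

Step 2: 2-coloring succeeded. No conflicts found.
  Set A (color 0): {1, 2, 3, 7}
  Set B (color 1): {4, 5, 6}

The graph is bipartite with partition {1, 2, 3, 7}, {4, 5, 6}.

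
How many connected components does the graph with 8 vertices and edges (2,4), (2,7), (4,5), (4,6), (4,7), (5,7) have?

Step 1: Build adjacency list from edges:
  1: (none)
  2: 4, 7
  3: (none)
  4: 2, 5, 6, 7
  5: 4, 7
  6: 4
  7: 2, 4, 5
  8: (none)

Step 2: Run BFS/DFS from vertex 1:
  Visited: {1}
  Reached 1 of 8 vertices

Step 3: Only 1 of 8 vertices reached. Graph is disconnected.
Connected components: {1}, {2, 4, 5, 6, 7}, {3}, {8}
Number of connected components: 4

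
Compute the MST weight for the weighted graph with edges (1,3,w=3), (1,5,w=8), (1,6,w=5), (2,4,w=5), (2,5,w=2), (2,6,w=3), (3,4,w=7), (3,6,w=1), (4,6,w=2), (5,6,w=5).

Apply Kruskal's algorithm (sort edges by weight, add if no cycle):

Sorted edges by weight:
  (3,6) w=1
  (2,5) w=2
  (4,6) w=2
  (1,3) w=3
  (2,6) w=3
  (1,6) w=5
  (2,4) w=5
  (5,6) w=5
  (3,4) w=7
  (1,5) w=8

Add edge (3,6) w=1 -- no cycle. Running total: 1
Add edge (2,5) w=2 -- no cycle. Running total: 3
Add edge (4,6) w=2 -- no cycle. Running total: 5
Add edge (1,3) w=3 -- no cycle. Running total: 8
Add edge (2,6) w=3 -- no cycle. Running total: 11

MST edges: (3,6,w=1), (2,5,w=2), (4,6,w=2), (1,3,w=3), (2,6,w=3)
Total MST weight: 1 + 2 + 2 + 3 + 3 = 11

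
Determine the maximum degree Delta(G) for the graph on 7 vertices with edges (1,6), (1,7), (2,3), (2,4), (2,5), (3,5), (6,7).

Step 1: Count edges incident to each vertex:
  deg(1) = 2 (neighbors: 6, 7)
  deg(2) = 3 (neighbors: 3, 4, 5)
  deg(3) = 2 (neighbors: 2, 5)
  deg(4) = 1 (neighbors: 2)
  deg(5) = 2 (neighbors: 2, 3)
  deg(6) = 2 (neighbors: 1, 7)
  deg(7) = 2 (neighbors: 1, 6)

Step 2: Find maximum:
  max(2, 3, 2, 1, 2, 2, 2) = 3 (vertex 2)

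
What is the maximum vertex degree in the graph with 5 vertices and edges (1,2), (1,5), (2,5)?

Step 1: Count edges incident to each vertex:
  deg(1) = 2 (neighbors: 2, 5)
  deg(2) = 2 (neighbors: 1, 5)
  deg(3) = 0 (neighbors: none)
  deg(4) = 0 (neighbors: none)
  deg(5) = 2 (neighbors: 1, 2)

Step 2: Find maximum:
  max(2, 2, 0, 0, 2) = 2 (vertex 1)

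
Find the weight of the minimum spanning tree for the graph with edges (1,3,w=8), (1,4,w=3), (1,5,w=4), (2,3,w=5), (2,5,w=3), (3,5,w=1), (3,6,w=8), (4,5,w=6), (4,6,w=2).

Apply Kruskal's algorithm (sort edges by weight, add if no cycle):

Sorted edges by weight:
  (3,5) w=1
  (4,6) w=2
  (1,4) w=3
  (2,5) w=3
  (1,5) w=4
  (2,3) w=5
  (4,5) w=6
  (1,3) w=8
  (3,6) w=8

Add edge (3,5) w=1 -- no cycle. Running total: 1
Add edge (4,6) w=2 -- no cycle. Running total: 3
Add edge (1,4) w=3 -- no cycle. Running total: 6
Add edge (2,5) w=3 -- no cycle. Running total: 9
Add edge (1,5) w=4 -- no cycle. Running total: 13

MST edges: (3,5,w=1), (4,6,w=2), (1,4,w=3), (2,5,w=3), (1,5,w=4)
Total MST weight: 1 + 2 + 3 + 3 + 4 = 13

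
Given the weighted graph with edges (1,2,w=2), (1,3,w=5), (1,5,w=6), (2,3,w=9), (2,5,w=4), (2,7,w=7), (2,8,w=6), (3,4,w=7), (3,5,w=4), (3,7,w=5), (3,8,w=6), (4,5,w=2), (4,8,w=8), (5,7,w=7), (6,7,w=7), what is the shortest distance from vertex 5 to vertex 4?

Step 1: Build adjacency list with weights:
  1: 2(w=2), 3(w=5), 5(w=6)
  2: 1(w=2), 3(w=9), 5(w=4), 7(w=7), 8(w=6)
  3: 1(w=5), 2(w=9), 4(w=7), 5(w=4), 7(w=5), 8(w=6)
  4: 3(w=7), 5(w=2), 8(w=8)
  5: 1(w=6), 2(w=4), 3(w=4), 4(w=2), 7(w=7)
  6: 7(w=7)
  7: 2(w=7), 3(w=5), 5(w=7), 6(w=7)
  8: 2(w=6), 3(w=6), 4(w=8)

Step 2: Apply Dijkstra's algorithm from vertex 5:
  Visit vertex 5 (distance=0)
    Update dist[1] = 6
    Update dist[2] = 4
    Update dist[3] = 4
    Update dist[4] = 2
    Update dist[7] = 7
  Visit vertex 4 (distance=2)
    Update dist[8] = 10

Step 3: Shortest path: 5 -> 4
Total weight: 2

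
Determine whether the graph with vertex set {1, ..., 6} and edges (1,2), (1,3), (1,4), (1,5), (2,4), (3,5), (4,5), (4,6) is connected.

Step 1: Build adjacency list from edges:
  1: 2, 3, 4, 5
  2: 1, 4
  3: 1, 5
  4: 1, 2, 5, 6
  5: 1, 3, 4
  6: 4

Step 2: Run BFS/DFS from vertex 1:
  Visited: {1, 2, 3, 4, 5, 6}
  Reached 6 of 6 vertices

Step 3: All 6 vertices reached from vertex 1, so the graph is connected.
Answer: Yes, the graph is connected.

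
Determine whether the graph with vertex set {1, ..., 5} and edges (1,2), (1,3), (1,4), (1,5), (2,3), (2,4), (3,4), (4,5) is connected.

Step 1: Build adjacency list from edges:
  1: 2, 3, 4, 5
  2: 1, 3, 4
  3: 1, 2, 4
  4: 1, 2, 3, 5
  5: 1, 4

Step 2: Run BFS/DFS from vertex 1:
  Visited: {1, 2, 3, 4, 5}
  Reached 5 of 5 vertices

Step 3: All 5 vertices reached from vertex 1, so the graph is connected.
Answer: Yes, the graph is connected.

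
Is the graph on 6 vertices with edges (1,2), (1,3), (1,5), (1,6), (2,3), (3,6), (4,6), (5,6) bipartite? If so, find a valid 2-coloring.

Step 1: Attempt 2-coloring using BFS:
  Start at vertex 1, assign color 0
  Color vertex 2 with color 1 (neighbor of 1)
  Color vertex 3 with color 1 (neighbor of 1)
  Color vertex 5 with color 1 (neighbor of 1)
  Color vertex 6 with color 1 (neighbor of 1)

Step 2: Conflict found! Vertices 2 and 3 are adjacent but have the same color.
This means the graph contains an odd cycle.

The graph is NOT bipartite.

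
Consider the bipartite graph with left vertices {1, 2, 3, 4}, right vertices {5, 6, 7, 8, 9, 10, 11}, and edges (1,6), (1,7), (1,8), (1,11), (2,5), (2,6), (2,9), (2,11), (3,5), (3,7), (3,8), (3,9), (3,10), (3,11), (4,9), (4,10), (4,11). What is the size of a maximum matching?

Step 1: List the neighbors of each left vertex:
  1: 6, 7, 8, 11
  2: 5, 6, 9, 11
  3: 5, 7, 8, 9, 10, 11
  4: 9, 10, 11

Step 2: Greedily match left vertices, then look for augmenting paths:
  Match 1 -- 6
  Match 2 -- 5
  Match 3 -- 7
  Match 4 -- 9
  No augmenting path remains.

Step 3: Verify this is maximum:
  Matching size 4 = min(|L|, |R|) = min(4, 7), which is an upper bound, so this matching is maximum.

Maximum matching: {(1,6), (2,5), (3,7), (4,9)}
Size: 4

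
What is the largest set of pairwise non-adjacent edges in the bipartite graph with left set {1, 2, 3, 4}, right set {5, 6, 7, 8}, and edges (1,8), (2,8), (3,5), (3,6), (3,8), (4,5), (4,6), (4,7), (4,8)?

Step 1: List the neighbors of each left vertex:
  1: 8
  2: 8
  3: 5, 6, 8
  4: 5, 6, 7, 8

Step 2: Greedily match left vertices, then look for augmenting paths:
  Match 1 -- 8
  Match 3 -- 5
  Match 4 -- 6
  No augmenting path remains.

Step 3: Verify this is maximum:
  Matching has size 3. The vertex set {3, 4, 8} covers every edge and has size 3; any matching has at most one edge per cover vertex, so 3 is maximum (König's theorem).

Maximum matching: {(1,8), (3,5), (4,6)}
Size: 3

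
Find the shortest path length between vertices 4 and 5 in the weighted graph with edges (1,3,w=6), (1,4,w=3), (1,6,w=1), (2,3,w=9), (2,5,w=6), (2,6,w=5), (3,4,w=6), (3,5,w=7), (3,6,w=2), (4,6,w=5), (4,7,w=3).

Step 1: Build adjacency list with weights:
  1: 3(w=6), 4(w=3), 6(w=1)
  2: 3(w=9), 5(w=6), 6(w=5)
  3: 1(w=6), 2(w=9), 4(w=6), 5(w=7), 6(w=2)
  4: 1(w=3), 3(w=6), 6(w=5), 7(w=3)
  5: 2(w=6), 3(w=7)
  6: 1(w=1), 2(w=5), 3(w=2), 4(w=5)
  7: 4(w=3)

Step 2: Apply Dijkstra's algorithm from vertex 4:
  Visit vertex 4 (distance=0)
    Update dist[1] = 3
    Update dist[3] = 6
    Update dist[6] = 5
    Update dist[7] = 3
  Visit vertex 1 (distance=3)
    Update dist[6] = 4
  Visit vertex 7 (distance=3)
  Visit vertex 6 (distance=4)
    Update dist[2] = 9
  Visit vertex 3 (distance=6)
    Update dist[5] = 13
  Visit vertex 2 (distance=9)
  Visit vertex 5 (distance=13)

Step 3: Shortest path: 4 -> 3 -> 5
Total weight: 6 + 7 = 13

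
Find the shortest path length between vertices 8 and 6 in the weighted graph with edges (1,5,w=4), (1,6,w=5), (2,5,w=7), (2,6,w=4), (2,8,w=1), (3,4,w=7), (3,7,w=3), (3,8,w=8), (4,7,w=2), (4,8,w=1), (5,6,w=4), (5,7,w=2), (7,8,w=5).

Step 1: Build adjacency list with weights:
  1: 5(w=4), 6(w=5)
  2: 5(w=7), 6(w=4), 8(w=1)
  3: 4(w=7), 7(w=3), 8(w=8)
  4: 3(w=7), 7(w=2), 8(w=1)
  5: 1(w=4), 2(w=7), 6(w=4), 7(w=2)
  6: 1(w=5), 2(w=4), 5(w=4)
  7: 3(w=3), 4(w=2), 5(w=2), 8(w=5)
  8: 2(w=1), 3(w=8), 4(w=1), 7(w=5)

Step 2: Apply Dijkstra's algorithm from vertex 8:
  Visit vertex 8 (distance=0)
    Update dist[2] = 1
    Update dist[3] = 8
    Update dist[4] = 1
    Update dist[7] = 5
  Visit vertex 2 (distance=1)
    Update dist[5] = 8
    Update dist[6] = 5
  Visit vertex 4 (distance=1)
    Update dist[7] = 3
  Visit vertex 7 (distance=3)
    Update dist[3] = 6
    Update dist[5] = 5
  Visit vertex 5 (distance=5)
    Update dist[1] = 9
  Visit vertex 6 (distance=5)

Step 3: Shortest path: 8 -> 2 -> 6
Total weight: 1 + 4 = 5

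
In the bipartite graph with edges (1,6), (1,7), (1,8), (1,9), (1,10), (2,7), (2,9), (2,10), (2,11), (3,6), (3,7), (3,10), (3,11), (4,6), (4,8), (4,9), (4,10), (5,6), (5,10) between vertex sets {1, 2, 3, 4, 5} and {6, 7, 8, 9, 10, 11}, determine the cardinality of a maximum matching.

Step 1: List the neighbors of each left vertex:
  1: 6, 7, 8, 9, 10
  2: 7, 9, 10, 11
  3: 6, 7, 10, 11
  4: 6, 8, 9, 10
  5: 6, 10

Step 2: Greedily match left vertices, then look for augmenting paths:
  Match 1 -- 9
  Match 2 -- 7
  Match 3 -- 10
  Match 4 -- 8
  Match 5 -- 6
  No augmenting path remains.

Step 3: Verify this is maximum:
  Matching size 5 = min(|L|, |R|) = min(5, 6), which is an upper bound, so this matching is maximum.

Maximum matching: {(1,9), (2,7), (3,10), (4,8), (5,6)}
Size: 5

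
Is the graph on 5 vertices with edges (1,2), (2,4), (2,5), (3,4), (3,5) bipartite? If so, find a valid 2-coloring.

Step 1: Attempt 2-coloring using BFS:
  Start at vertex 1, assign color 0
  Color vertex 2 with color 1 (neighbor of 1)
  Color vertex 4 with color 0 (neighbor of 2)
  Color vertex 5 with color 0 (neighbor of 2)
  Color vertex 3 with color 1 (neighbor of 4)

Step 2: 2-coloring succeeded. No conflicts found.
  Set A (color 0): {1, 4, 5}
  Set B (color 1): {2, 3}

The graph is bipartite with partition {1, 4, 5}, {2, 3}.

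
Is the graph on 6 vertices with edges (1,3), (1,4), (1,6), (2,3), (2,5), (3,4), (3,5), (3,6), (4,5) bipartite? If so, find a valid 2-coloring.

Step 1: Attempt 2-coloring using BFS:
  Start at vertex 1, assign color 0
  Color vertex 3 with color 1 (neighbor of 1)
  Color vertex 4 with color 1 (neighbor of 1)
  Color vertex 6 with color 1 (neighbor of 1)
  Color vertex 2 with color 0 (neighbor of 3)

Step 2: Conflict found! Vertices 3 and 4 are adjacent but have the same color.
This means the graph contains an odd cycle.

The graph is NOT bipartite.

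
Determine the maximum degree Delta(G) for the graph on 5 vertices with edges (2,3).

Step 1: Count edges incident to each vertex:
  deg(1) = 0 (neighbors: none)
  deg(2) = 1 (neighbors: 3)
  deg(3) = 1 (neighbors: 2)
  deg(4) = 0 (neighbors: none)
  deg(5) = 0 (neighbors: none)

Step 2: Find maximum:
  max(0, 1, 1, 0, 0) = 1 (vertex 2)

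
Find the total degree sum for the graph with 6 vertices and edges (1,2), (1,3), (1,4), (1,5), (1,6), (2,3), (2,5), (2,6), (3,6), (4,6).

Step 1: Count edges incident to each vertex:
  deg(1) = 5 (neighbors: 2, 3, 4, 5, 6)
  deg(2) = 4 (neighbors: 1, 3, 5, 6)
  deg(3) = 3 (neighbors: 1, 2, 6)
  deg(4) = 2 (neighbors: 1, 6)
  deg(5) = 2 (neighbors: 1, 2)
  deg(6) = 4 (neighbors: 1, 2, 3, 4)

Step 2: Sum all degrees:
  5 + 4 + 3 + 2 + 2 + 4 = 20

Verification: sum of degrees = 2 * |E| = 2 * 10 = 20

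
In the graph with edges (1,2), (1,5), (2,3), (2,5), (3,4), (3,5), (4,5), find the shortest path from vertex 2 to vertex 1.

Step 1: Build adjacency list:
  1: 2, 5
  2: 1, 3, 5
  3: 2, 4, 5
  4: 3, 5
  5: 1, 2, 3, 4

Step 2: BFS from vertex 2 to find shortest path to 1:
  vertex 1 reached at distance 1

Step 3: Shortest path: 2 -> 1
Path length: 1 edge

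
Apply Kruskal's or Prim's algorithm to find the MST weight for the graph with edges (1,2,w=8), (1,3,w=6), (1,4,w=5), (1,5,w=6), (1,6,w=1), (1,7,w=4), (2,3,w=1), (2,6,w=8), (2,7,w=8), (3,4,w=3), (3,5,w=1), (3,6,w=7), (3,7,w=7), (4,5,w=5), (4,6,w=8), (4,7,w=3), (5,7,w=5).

Apply Kruskal's algorithm (sort edges by weight, add if no cycle):

Sorted edges by weight:
  (1,6) w=1
  (2,3) w=1
  (3,5) w=1
  (3,4) w=3
  (4,7) w=3
  (1,7) w=4
  (1,4) w=5
  (4,5) w=5
  (5,7) w=5
  (1,3) w=6
  (1,5) w=6
  (3,7) w=7
  (3,6) w=7
  (1,2) w=8
  (2,6) w=8
  (2,7) w=8
  (4,6) w=8

Add edge (1,6) w=1 -- no cycle. Running total: 1
Add edge (2,3) w=1 -- no cycle. Running total: 2
Add edge (3,5) w=1 -- no cycle. Running total: 3
Add edge (3,4) w=3 -- no cycle. Running total: 6
Add edge (4,7) w=3 -- no cycle. Running total: 9
Add edge (1,7) w=4 -- no cycle. Running total: 13

MST edges: (1,6,w=1), (2,3,w=1), (3,5,w=1), (3,4,w=3), (4,7,w=3), (1,7,w=4)
Total MST weight: 1 + 1 + 1 + 3 + 3 + 4 = 13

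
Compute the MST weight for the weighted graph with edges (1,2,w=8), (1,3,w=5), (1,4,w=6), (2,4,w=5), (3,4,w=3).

Apply Kruskal's algorithm (sort edges by weight, add if no cycle):

Sorted edges by weight:
  (3,4) w=3
  (1,3) w=5
  (2,4) w=5
  (1,4) w=6
  (1,2) w=8

Add edge (3,4) w=3 -- no cycle. Running total: 3
Add edge (1,3) w=5 -- no cycle. Running total: 8
Add edge (2,4) w=5 -- no cycle. Running total: 13

MST edges: (3,4,w=3), (1,3,w=5), (2,4,w=5)
Total MST weight: 3 + 5 + 5 = 13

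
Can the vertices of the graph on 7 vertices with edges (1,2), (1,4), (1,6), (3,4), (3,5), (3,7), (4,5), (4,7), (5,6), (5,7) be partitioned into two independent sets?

Step 1: Attempt 2-coloring using BFS:
  Start at vertex 1, assign color 0
  Color vertex 2 with color 1 (neighbor of 1)
  Color vertex 4 with color 1 (neighbor of 1)
  Color vertex 6 with color 1 (neighbor of 1)
  Color vertex 3 with color 0 (neighbor of 4)
  Color vertex 5 with color 0 (neighbor of 4)
  Color vertex 7 with color 0 (neighbor of 4)

Step 2: Conflict found! Vertices 3 and 5 are adjacent but have the same color.
This means the graph contains an odd cycle.

The graph is NOT bipartite.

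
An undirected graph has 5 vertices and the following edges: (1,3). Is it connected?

Step 1: Build adjacency list from edges:
  1: 3
  2: (none)
  3: 1
  4: (none)
  5: (none)

Step 2: Run BFS/DFS from vertex 1:
  Visited: {1, 3}
  Reached 2 of 5 vertices

Step 3: Only 2 of 5 vertices reached. Graph is disconnected.
Connected components: {1, 3}, {2}, {4}, {5}
Answer: No, the graph is not connected (4 components).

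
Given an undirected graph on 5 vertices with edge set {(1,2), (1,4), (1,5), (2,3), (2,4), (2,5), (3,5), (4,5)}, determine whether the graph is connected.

Step 1: Build adjacency list from edges:
  1: 2, 4, 5
  2: 1, 3, 4, 5
  3: 2, 5
  4: 1, 2, 5
  5: 1, 2, 3, 4

Step 2: Run BFS/DFS from vertex 1:
  Visited: {1, 2, 4, 5, 3}
  Reached 5 of 5 vertices

Step 3: All 5 vertices reached from vertex 1, so the graph is connected.
Answer: Yes, the graph is connected.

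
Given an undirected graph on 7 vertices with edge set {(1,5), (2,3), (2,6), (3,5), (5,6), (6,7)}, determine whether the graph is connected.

Step 1: Build adjacency list from edges:
  1: 5
  2: 3, 6
  3: 2, 5
  4: (none)
  5: 1, 3, 6
  6: 2, 5, 7
  7: 6

Step 2: Run BFS/DFS from vertex 1:
  Visited: {1, 5, 3, 6, 2, 7}
  Reached 6 of 7 vertices

Step 3: Only 6 of 7 vertices reached. Graph is disconnected.
Connected components: {1, 2, 3, 5, 6, 7}, {4}
Answer: No, the graph is not connected (2 components).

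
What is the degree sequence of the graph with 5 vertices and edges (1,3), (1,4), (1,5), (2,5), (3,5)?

Step 1: Count edges incident to each vertex:
  deg(1) = 3 (neighbors: 3, 4, 5)
  deg(2) = 1 (neighbors: 5)
  deg(3) = 2 (neighbors: 1, 5)
  deg(4) = 1 (neighbors: 1)
  deg(5) = 3 (neighbors: 1, 2, 3)

Step 2: Sort degrees in non-increasing order:
  Degrees: [3, 1, 2, 1, 3] -> sorted: [3, 3, 2, 1, 1]

Degree sequence: [3, 3, 2, 1, 1]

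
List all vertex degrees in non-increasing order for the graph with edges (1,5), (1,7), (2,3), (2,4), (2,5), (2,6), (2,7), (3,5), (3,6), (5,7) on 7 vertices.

Step 1: Count edges incident to each vertex:
  deg(1) = 2 (neighbors: 5, 7)
  deg(2) = 5 (neighbors: 3, 4, 5, 6, 7)
  deg(3) = 3 (neighbors: 2, 5, 6)
  deg(4) = 1 (neighbors: 2)
  deg(5) = 4 (neighbors: 1, 2, 3, 7)
  deg(6) = 2 (neighbors: 2, 3)
  deg(7) = 3 (neighbors: 1, 2, 5)

Step 2: Sort degrees in non-increasing order:
  Degrees: [2, 5, 3, 1, 4, 2, 3] -> sorted: [5, 4, 3, 3, 2, 2, 1]

Degree sequence: [5, 4, 3, 3, 2, 2, 1]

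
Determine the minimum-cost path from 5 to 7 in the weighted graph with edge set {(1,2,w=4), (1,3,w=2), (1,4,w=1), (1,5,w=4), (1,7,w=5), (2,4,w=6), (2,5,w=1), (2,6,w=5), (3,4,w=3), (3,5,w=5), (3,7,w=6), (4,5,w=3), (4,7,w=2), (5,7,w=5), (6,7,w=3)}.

Step 1: Build adjacency list with weights:
  1: 2(w=4), 3(w=2), 4(w=1), 5(w=4), 7(w=5)
  2: 1(w=4), 4(w=6), 5(w=1), 6(w=5)
  3: 1(w=2), 4(w=3), 5(w=5), 7(w=6)
  4: 1(w=1), 2(w=6), 3(w=3), 5(w=3), 7(w=2)
  5: 1(w=4), 2(w=1), 3(w=5), 4(w=3), 7(w=5)
  6: 2(w=5), 7(w=3)
  7: 1(w=5), 3(w=6), 4(w=2), 5(w=5), 6(w=3)

Step 2: Apply Dijkstra's algorithm from vertex 5:
  Visit vertex 5 (distance=0)
    Update dist[1] = 4
    Update dist[2] = 1
    Update dist[3] = 5
    Update dist[4] = 3
    Update dist[7] = 5
  Visit vertex 2 (distance=1)
    Update dist[6] = 6
  Visit vertex 4 (distance=3)
  Visit vertex 1 (distance=4)
  Visit vertex 3 (distance=5)
  Visit vertex 7 (distance=5)

Step 3: Shortest path: 5 -> 7
Total weight: 5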